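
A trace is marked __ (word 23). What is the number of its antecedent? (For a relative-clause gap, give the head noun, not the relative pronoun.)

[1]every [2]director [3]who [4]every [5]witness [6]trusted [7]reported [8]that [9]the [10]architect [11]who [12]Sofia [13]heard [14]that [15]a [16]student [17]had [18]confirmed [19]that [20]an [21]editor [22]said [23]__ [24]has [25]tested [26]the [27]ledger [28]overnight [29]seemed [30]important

10

The gap at 23 is the subject of "tested", inside a relative clause.
The relative pronoun is "who" (word 11); it is bound by the head noun immediately before it.
Its filler is the head noun "architect", at word 10.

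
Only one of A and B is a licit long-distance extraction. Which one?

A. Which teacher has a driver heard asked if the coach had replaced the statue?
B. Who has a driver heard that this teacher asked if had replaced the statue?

In B, the wh-phrase is extracted from inside a wh-island (introduced by "if"), which blocks movement.
In A, the extraction path crosses only that-complement boundaries, which are transparent.
So A is grammatical.

A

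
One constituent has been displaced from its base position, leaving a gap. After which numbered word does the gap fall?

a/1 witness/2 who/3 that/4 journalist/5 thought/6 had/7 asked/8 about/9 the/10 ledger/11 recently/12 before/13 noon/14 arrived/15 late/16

The displaced element is "a witness" (word 2).
It is linked across 1 clause boundary (Ø).
It functions as the subject of "asked", so the gap sits immediately after word 6 ("thought").
Base order: That journalist thought that a witness had asked about the ledger recently before noon.

6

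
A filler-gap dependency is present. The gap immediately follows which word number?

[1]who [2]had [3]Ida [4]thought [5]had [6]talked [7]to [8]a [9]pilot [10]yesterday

4

The displaced element is "who" (word 1).
It is linked across 1 clause boundary (Ø).
It functions as the subject of "talked", so the gap sits immediately after word 4 ("thought").
Base order: Ida had thought who had talked to a pilot yesterday.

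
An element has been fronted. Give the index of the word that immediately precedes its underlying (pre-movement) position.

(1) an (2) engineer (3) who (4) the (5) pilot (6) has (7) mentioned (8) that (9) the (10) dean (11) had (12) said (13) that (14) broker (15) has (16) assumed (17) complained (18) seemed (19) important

16

The displaced element is "an engineer" (word 2).
It is linked across 3 clause boundaries (that → Ø → Ø).
It functions as the subject of "complained", so the gap sits immediately after word 16 ("assumed").
Base order: The pilot has mentioned that the dean had said that broker has assumed that an engineer complained.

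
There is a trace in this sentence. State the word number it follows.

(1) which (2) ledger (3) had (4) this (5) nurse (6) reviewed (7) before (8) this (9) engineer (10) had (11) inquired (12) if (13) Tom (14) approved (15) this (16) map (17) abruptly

The displaced element is "which ledger" (word 2).
It functions as the direct object of "reviewed", so the gap sits immediately after word 6 ("reviewed").
Base order: This nurse had reviewed which ledger before this engineer had inquired if Tom approved this map abruptly.

6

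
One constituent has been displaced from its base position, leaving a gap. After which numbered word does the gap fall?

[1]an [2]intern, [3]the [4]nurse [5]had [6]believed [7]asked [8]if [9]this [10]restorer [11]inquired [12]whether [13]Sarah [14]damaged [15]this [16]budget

The displaced element is "an intern" (word 2).
It is linked across 1 clause boundary (Ø).
It functions as the subject of "asked", so the gap sits immediately after word 6 ("believed").
Base order: The nurse had believed an intern asked if this restorer inquired whether Sarah damaged this budget.

6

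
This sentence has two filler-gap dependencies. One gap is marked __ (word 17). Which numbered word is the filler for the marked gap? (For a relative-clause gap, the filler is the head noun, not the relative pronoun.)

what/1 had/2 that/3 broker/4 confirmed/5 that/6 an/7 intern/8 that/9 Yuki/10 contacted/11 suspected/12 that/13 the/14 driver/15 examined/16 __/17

The marked gap is the direct object of "examined".
Its filler is the fronted wh-phrase "what", at word 1.
(The other dependency links word 8 to a gap after word 11.)

1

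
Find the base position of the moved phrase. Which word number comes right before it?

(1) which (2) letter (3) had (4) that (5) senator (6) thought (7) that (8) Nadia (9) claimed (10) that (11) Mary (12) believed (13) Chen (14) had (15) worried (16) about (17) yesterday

The displaced element is "which letter" (word 2).
It is linked across 3 clause boundaries (that → that → Ø).
It functions as the object of the preposition "about" of "worried", so the gap sits immediately after word 16 ("about").
Base order: That senator had thought that Nadia claimed that Mary believed Chen had worried about which letter yesterday.

16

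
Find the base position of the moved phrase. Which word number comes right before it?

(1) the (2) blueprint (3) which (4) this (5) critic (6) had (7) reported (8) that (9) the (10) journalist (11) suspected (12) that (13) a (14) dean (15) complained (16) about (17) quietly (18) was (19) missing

The displaced element is "the blueprint" (word 2).
It is linked across 2 clause boundaries (that → that).
It functions as the object of the preposition "about" of "complained", so the gap sits immediately after word 16 ("about").
Base order: This critic had reported that the journalist suspected that a dean complained about the blueprint quietly.

16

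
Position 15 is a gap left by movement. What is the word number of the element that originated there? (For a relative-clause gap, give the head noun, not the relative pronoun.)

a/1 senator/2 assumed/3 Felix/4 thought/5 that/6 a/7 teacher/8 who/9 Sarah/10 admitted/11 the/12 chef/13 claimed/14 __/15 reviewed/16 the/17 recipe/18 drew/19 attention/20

The gap at 15 is the subject of "reviewed", inside a relative clause.
The relative pronoun is "who" (word 9); it is bound by the head noun immediately before it.
Its filler is the head noun "teacher", at word 8.

8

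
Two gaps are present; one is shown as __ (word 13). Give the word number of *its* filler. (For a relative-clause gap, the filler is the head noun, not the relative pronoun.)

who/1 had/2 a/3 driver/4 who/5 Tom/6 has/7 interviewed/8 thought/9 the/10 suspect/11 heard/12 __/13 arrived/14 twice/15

1

The marked gap is the subject of "arrived".
Its filler is the fronted wh-phrase "who", at word 1.
(The other dependency links word 4 to a gap after word 8.)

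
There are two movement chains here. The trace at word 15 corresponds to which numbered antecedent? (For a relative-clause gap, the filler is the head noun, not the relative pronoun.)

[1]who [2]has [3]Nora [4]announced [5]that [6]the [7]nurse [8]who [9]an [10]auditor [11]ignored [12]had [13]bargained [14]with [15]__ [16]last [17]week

1

The marked gap is the object of the preposition "with" of "bargained".
Its filler is the fronted wh-phrase "who", at word 1.
(The other dependency links word 7 to a gap after word 11.)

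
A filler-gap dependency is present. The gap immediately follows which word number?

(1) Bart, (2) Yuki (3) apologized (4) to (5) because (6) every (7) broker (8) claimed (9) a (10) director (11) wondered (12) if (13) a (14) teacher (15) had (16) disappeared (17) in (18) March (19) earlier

4

The displaced element is "Bart" (word 1).
It functions as the object of the preposition "to" of "apologized", so the gap sits immediately after word 4 ("to").
Base order: Yuki apologized to Bart because every broker claimed a director wondered if a teacher had disappeared in March earlier.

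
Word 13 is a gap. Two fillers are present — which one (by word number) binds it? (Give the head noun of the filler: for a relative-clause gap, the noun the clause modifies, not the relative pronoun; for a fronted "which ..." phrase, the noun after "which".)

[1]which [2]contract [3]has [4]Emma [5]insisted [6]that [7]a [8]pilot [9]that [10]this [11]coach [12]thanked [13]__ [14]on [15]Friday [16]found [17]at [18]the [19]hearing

The marked gap is inside the relative clause, the direct object of "thanked".
Its filler is the head noun "pilot" (via "that"), at word 8.
(The other dependency links word 2 to a gap after word 16.)

8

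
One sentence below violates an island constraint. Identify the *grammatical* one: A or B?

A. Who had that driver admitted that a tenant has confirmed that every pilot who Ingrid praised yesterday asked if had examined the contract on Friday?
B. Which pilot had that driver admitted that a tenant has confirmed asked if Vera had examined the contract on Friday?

B

In A, the wh-phrase is extracted from inside a wh-island (introduced by "if"), which blocks movement.
In B, the extraction path crosses only that-complement boundaries, which are transparent.
So B is grammatical.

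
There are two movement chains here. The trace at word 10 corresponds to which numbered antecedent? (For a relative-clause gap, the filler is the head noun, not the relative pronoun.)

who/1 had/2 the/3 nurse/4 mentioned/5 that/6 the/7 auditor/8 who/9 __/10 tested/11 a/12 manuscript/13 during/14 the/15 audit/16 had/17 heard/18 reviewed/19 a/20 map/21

The marked gap is inside the relative clause, the subject of "tested".
Its filler is the head noun "auditor" (via "who"), at word 8.
(The other dependency links word 1 to a gap after word 18.)

8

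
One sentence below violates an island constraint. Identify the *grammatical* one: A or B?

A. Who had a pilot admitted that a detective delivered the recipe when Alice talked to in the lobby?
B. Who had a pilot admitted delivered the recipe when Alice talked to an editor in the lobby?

B

In A, the wh-phrase is extracted from inside an adjunct island (introduced by "when"), which blocks movement.
In B, the extraction path crosses only that-complement boundaries, which are transparent.
So B is grammatical.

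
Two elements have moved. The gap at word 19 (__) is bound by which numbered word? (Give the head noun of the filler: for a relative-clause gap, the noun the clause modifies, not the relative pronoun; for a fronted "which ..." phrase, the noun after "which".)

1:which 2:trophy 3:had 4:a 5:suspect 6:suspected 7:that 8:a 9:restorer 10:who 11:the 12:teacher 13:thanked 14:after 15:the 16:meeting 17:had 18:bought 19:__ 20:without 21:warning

The marked gap is the direct object of "bought".
Its filler is the fronted wh-phrase "which trophy", at word 2.
(The other dependency links word 9 to a gap after word 13.)

2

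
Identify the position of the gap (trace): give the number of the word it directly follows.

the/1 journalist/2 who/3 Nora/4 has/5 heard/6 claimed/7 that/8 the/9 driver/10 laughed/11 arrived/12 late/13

6

The displaced element is "the journalist" (word 2).
It is linked across 1 clause boundary (Ø).
It functions as the subject of "claimed", so the gap sits immediately after word 6 ("heard").
Base order: Nora has heard that the journalist claimed that the driver laughed.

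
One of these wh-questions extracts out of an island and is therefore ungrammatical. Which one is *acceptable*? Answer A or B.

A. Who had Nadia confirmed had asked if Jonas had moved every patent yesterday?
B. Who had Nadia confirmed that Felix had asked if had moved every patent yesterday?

A

In B, the wh-phrase is extracted from inside a wh-island (introduced by "if"), which blocks movement.
In A, the extraction path crosses only that-complement boundaries, which are transparent.
So A is grammatical.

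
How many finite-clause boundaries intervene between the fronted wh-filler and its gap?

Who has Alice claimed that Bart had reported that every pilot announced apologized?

"who" is extracted from the subject of "apologized".
Boundaries crossed, outermost first: [that], [that], [Ø] — 3 in total.

3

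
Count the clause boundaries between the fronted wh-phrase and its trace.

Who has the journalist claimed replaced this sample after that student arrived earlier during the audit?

1

"who" is extracted from the subject of "replaced".
Boundaries crossed, outermost first: [Ø] — 1 in total.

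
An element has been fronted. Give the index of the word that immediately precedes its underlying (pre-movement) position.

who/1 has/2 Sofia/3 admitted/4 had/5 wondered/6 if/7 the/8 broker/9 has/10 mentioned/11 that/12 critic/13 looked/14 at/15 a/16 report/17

The displaced element is "who" (word 1).
It is linked across 1 clause boundary (Ø).
It functions as the subject of "wondered", so the gap sits immediately after word 4 ("admitted").
Base order: Sofia has admitted that who had wondered if the broker has mentioned that critic looked at a report.

4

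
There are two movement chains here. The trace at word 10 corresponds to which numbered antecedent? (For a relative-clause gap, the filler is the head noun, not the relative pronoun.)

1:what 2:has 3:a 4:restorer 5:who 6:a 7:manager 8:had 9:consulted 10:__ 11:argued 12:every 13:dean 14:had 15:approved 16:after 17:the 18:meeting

4

The marked gap is inside the relative clause, the direct object of "consulted".
Its filler is the head noun "restorer" (via "who"), at word 4.
(The other dependency links word 1 to a gap after word 15.)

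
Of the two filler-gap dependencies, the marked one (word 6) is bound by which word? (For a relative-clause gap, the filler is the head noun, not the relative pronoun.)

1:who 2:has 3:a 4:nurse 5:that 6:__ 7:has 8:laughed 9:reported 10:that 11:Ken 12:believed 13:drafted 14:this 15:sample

The marked gap is inside the relative clause, the subject of "laughed".
Its filler is the head noun "nurse" (via "that"), at word 4.
(The other dependency links word 1 to a gap after word 12.)

4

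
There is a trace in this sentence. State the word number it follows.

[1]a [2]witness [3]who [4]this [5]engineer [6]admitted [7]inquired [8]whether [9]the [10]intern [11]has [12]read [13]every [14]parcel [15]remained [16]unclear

The displaced element is "a witness" (word 2).
It is linked across 1 clause boundary (Ø).
It functions as the subject of "inquired", so the gap sits immediately after word 6 ("admitted").
Base order: This engineer admitted that a witness inquired whether the intern has read every parcel.

6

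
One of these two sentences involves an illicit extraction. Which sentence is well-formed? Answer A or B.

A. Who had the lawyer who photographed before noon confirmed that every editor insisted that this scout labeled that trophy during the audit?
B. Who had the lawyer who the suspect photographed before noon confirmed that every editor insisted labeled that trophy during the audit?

In A, the wh-phrase is extracted from inside a complex-NP island (relative clause) (introduced by "who"), which blocks movement.
In B, the extraction path crosses only that-complement boundaries, which are transparent.
So B is grammatical.

B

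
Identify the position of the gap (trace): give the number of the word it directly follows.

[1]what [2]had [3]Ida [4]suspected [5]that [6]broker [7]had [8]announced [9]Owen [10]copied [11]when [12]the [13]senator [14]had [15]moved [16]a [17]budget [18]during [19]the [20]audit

The displaced element is "what" (word 1).
It is linked across 2 clause boundaries (Ø → Ø).
It functions as the direct object of "copied", so the gap sits immediately after word 10 ("copied").
Base order: Ida had suspected that broker had announced Owen copied what when the senator had moved a budget during the audit.

10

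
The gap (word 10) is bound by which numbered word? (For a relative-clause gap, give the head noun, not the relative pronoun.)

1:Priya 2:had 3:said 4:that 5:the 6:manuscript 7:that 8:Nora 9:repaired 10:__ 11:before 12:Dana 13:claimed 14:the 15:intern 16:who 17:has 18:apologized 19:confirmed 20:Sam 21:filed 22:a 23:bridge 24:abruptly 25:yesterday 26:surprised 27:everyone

The gap at 10 is the object of "repaired", inside a relative clause.
The relative pronoun is "that" (word 7); it is bound by the head noun immediately before it.
Its filler is the head noun "manuscript", at word 6.

6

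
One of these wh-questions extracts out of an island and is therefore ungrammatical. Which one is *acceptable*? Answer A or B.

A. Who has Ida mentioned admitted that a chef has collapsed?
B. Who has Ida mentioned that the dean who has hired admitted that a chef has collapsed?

A

In B, the wh-phrase is extracted from inside a complex-NP island (relative clause) (introduced by "who"), which blocks movement.
In A, the extraction path crosses only that-complement boundaries, which are transparent.
So A is grammatical.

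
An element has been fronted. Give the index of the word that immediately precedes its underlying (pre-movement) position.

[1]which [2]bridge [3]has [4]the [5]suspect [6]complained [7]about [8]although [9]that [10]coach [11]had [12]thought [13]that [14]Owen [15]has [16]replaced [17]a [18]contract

7

The displaced element is "which bridge" (word 2).
It functions as the object of the preposition "about" of "complained", so the gap sits immediately after word 7 ("about").
Base order: The suspect has complained about which bridge although that coach had thought that Owen has replaced a contract.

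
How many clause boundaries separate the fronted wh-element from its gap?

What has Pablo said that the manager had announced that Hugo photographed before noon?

2

"what" is extracted from the object of "photographed".
Boundaries crossed, outermost first: [that], [that] — 2 in total.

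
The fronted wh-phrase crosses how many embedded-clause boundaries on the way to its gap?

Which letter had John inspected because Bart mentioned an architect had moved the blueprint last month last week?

0

"which letter" originates inside the matrix clause — no clause boundary is crossed.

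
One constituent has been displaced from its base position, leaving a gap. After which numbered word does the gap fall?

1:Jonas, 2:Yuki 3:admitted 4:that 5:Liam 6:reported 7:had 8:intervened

6

The displaced element is "Jonas" (word 1).
It is linked across 2 clause boundaries (that → Ø).
It functions as the subject of "intervened", so the gap sits immediately after word 6 ("reported").
Base order: Yuki admitted that Liam reported that Jonas had intervened.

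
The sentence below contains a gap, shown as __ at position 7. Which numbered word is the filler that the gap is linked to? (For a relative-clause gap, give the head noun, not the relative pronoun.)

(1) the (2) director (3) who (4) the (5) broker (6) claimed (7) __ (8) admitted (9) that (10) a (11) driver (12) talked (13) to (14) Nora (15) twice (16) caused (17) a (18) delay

The gap at 7 is the subject of "admitted", inside a relative clause.
The relative pronoun is "who" (word 3); it is bound by the head noun immediately before it.
Its filler is the head noun "director", at word 2.

2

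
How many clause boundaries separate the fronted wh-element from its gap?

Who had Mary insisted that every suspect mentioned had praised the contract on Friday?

"who" is extracted from the subject of "praised".
Boundaries crossed, outermost first: [that], [Ø] — 2 in total.

2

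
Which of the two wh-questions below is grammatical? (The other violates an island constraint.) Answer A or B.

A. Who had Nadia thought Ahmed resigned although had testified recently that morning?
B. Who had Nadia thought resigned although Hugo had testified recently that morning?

In A, the wh-phrase is extracted from inside an adjunct island (introduced by "although"), which blocks movement.
In B, the extraction path crosses only that-complement boundaries, which are transparent.
So B is grammatical.

B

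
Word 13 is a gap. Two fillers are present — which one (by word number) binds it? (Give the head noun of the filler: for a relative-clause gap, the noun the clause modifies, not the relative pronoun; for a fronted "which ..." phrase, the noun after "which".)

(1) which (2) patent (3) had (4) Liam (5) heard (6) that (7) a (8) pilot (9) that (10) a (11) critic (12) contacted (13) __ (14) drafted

The marked gap is inside the relative clause, the direct object of "contacted".
Its filler is the head noun "pilot" (via "that"), at word 8.
(The other dependency links word 2 to a gap after word 14.)

8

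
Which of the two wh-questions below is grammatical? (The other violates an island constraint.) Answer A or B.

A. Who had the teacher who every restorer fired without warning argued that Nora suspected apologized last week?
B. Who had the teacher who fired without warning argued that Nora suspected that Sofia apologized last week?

In B, the wh-phrase is extracted from inside a complex-NP island (relative clause) (introduced by "who"), which blocks movement.
In A, the extraction path crosses only that-complement boundaries, which are transparent.
So A is grammatical.

A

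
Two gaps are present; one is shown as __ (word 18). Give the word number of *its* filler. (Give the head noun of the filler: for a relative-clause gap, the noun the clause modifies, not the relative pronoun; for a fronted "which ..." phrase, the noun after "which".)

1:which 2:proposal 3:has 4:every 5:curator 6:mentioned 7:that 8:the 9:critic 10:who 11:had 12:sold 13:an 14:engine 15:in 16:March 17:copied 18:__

The marked gap is the direct object of "copied".
Its filler is the fronted wh-phrase "which proposal", at word 2.
(The other dependency links word 9 to a gap after word 10.)

2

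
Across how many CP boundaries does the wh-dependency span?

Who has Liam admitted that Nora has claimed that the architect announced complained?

"who" is extracted from the subject of "complained".
Boundaries crossed, outermost first: [that], [that], [Ø] — 3 in total.

3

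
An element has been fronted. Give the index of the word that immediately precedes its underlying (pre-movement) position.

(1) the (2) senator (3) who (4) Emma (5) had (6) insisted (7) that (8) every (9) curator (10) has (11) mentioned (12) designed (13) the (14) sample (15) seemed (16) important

The displaced element is "the senator" (word 2).
It is linked across 2 clause boundaries (that → Ø).
It functions as the subject of "designed", so the gap sits immediately after word 11 ("mentioned").
Base order: Emma had insisted that every curator has mentioned that the senator designed the sample.

11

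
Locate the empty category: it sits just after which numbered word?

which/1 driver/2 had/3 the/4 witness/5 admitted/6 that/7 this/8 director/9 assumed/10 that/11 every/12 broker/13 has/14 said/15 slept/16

The displaced element is "which driver" (word 2).
It is linked across 3 clause boundaries (that → that → Ø).
It functions as the subject of "slept", so the gap sits immediately after word 15 ("said").
Base order: The witness had admitted that this director assumed that every broker has said which driver slept.

15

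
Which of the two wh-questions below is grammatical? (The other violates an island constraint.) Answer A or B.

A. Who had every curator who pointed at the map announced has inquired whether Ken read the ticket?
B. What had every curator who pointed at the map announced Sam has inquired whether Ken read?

A

In B, the wh-phrase is extracted from inside a wh-island (introduced by "whether"), which blocks movement.
In A, the extraction path crosses only that-complement boundaries, which are transparent.
So A is grammatical.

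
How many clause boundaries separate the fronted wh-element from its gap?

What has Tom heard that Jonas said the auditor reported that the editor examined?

3

"what" is extracted from the object of "examined".
Boundaries crossed, outermost first: [that], [Ø], [that] — 3 in total.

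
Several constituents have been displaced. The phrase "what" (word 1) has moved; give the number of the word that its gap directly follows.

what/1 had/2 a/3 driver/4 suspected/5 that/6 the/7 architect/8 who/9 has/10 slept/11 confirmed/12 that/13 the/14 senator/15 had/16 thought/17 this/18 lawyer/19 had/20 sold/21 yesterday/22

21

The displaced element is "what" (word 1).
It is linked across 3 clause boundaries (that → that → Ø).
It functions as the direct object of "sold", so the gap sits immediately after word 21 ("sold").
Base order: A driver had suspected that the architect who has slept confirmed that the senator had thought this lawyer had sold what yesterday.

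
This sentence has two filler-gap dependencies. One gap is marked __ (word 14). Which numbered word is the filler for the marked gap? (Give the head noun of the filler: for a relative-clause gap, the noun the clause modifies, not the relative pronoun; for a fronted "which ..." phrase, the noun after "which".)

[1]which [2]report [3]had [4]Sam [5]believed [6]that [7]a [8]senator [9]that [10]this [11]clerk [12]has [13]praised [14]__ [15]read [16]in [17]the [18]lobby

8

The marked gap is inside the relative clause, the direct object of "praised".
Its filler is the head noun "senator" (via "that"), at word 8.
(The other dependency links word 2 to a gap after word 15.)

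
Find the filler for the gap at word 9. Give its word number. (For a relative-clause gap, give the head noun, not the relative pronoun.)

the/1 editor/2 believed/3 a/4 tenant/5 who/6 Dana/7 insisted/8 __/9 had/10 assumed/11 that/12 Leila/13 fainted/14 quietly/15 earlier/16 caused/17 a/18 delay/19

The gap at 9 is the subject of "assumed", inside a relative clause.
The relative pronoun is "who" (word 6); it is bound by the head noun immediately before it.
Its filler is the head noun "tenant", at word 5.

5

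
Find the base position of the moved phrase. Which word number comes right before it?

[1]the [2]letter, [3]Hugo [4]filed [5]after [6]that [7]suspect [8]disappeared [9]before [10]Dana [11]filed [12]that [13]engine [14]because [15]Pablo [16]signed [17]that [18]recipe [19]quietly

4

The displaced element is "the letter" (word 2).
It functions as the direct object of "filed", so the gap sits immediately after word 4 ("filed").
Base order: Hugo filed the letter after that suspect disappeared before Dana filed that engine because Pablo signed that recipe quietly.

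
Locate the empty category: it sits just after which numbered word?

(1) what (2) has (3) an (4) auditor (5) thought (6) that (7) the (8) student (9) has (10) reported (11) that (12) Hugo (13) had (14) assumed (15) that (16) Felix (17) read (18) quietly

17

The displaced element is "what" (word 1).
It is linked across 3 clause boundaries (that → that → that).
It functions as the direct object of "read", so the gap sits immediately after word 17 ("read").
Base order: An auditor has thought that the student has reported that Hugo had assumed that Felix read what quietly.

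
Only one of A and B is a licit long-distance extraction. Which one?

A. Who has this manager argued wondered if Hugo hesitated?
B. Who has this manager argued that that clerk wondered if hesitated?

In B, the wh-phrase is extracted from inside a wh-island (introduced by "if"), which blocks movement.
In A, the extraction path crosses only that-complement boundaries, which are transparent.
So A is grammatical.

A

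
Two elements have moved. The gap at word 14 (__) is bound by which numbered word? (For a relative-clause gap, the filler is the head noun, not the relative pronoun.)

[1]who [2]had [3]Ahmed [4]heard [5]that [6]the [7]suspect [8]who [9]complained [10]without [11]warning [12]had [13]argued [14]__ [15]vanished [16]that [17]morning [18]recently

1

The marked gap is the subject of "vanished".
Its filler is the fronted wh-phrase "who", at word 1.
(The other dependency links word 7 to a gap after word 8.)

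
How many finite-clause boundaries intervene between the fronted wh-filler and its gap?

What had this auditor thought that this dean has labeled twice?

"what" is extracted from the object of "labeled".
Boundaries crossed, outermost first: [that] — 1 in total.

1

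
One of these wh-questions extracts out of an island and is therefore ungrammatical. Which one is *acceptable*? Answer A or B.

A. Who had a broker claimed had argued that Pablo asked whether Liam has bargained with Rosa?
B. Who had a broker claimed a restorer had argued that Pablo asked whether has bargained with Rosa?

A

In B, the wh-phrase is extracted from inside a wh-island (introduced by "whether"), which blocks movement.
In A, the extraction path crosses only that-complement boundaries, which are transparent.
So A is grammatical.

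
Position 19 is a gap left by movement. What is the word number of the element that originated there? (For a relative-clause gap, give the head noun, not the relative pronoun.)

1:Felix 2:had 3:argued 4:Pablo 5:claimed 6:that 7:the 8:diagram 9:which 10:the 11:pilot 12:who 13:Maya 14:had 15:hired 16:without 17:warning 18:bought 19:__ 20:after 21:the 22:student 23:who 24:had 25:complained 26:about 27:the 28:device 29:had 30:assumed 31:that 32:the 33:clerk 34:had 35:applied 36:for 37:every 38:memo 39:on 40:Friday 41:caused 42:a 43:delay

The gap at 19 is the object of "bought", inside a relative clause.
The relative pronoun is "which" (word 9); it is bound by the head noun immediately before it.
Its filler is the head noun "diagram", at word 8.

8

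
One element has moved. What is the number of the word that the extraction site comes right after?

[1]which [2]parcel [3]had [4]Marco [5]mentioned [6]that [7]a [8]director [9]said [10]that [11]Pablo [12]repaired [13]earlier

The displaced element is "which parcel" (word 2).
It is linked across 2 clause boundaries (that → that).
It functions as the direct object of "repaired", so the gap sits immediately after word 12 ("repaired").
Base order: Marco had mentioned that a director said that Pablo repaired which parcel earlier.

12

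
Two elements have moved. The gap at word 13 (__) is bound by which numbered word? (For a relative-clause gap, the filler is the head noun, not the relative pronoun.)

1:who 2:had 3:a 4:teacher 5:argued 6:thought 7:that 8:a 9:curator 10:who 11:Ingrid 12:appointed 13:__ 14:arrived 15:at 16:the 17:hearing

The marked gap is inside the relative clause, the direct object of "appointed".
Its filler is the head noun "curator" (via "who"), at word 9.
(The other dependency links word 1 to a gap after word 5.)

9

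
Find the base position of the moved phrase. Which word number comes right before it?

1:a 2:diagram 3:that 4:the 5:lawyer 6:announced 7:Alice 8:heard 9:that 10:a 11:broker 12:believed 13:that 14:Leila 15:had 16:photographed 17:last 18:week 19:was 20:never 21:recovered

The displaced element is "a diagram" (word 2).
It is linked across 3 clause boundaries (Ø → that → that).
It functions as the direct object of "photographed", so the gap sits immediately after word 16 ("photographed").
Base order: The lawyer announced Alice heard that a broker believed that Leila had photographed a diagram last week.

16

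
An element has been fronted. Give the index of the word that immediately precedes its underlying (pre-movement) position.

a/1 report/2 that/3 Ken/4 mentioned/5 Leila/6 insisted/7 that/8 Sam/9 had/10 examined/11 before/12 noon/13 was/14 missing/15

The displaced element is "a report" (word 2).
It is linked across 2 clause boundaries (Ø → that).
It functions as the direct object of "examined", so the gap sits immediately after word 11 ("examined").
Base order: Ken mentioned Leila insisted that Sam had examined a report before noon.

11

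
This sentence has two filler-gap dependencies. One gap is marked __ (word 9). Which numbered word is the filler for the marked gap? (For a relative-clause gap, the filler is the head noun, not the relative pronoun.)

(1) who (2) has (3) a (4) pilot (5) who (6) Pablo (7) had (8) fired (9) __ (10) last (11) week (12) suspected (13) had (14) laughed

4

The marked gap is inside the relative clause, the direct object of "fired".
Its filler is the head noun "pilot" (via "who"), at word 4.
(The other dependency links word 1 to a gap after word 12.)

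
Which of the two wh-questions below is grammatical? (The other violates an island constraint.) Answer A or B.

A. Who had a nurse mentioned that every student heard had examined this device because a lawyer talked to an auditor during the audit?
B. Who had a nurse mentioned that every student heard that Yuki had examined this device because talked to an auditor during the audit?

A

In B, the wh-phrase is extracted from inside an adjunct island (introduced by "because"), which blocks movement.
In A, the extraction path crosses only that-complement boundaries, which are transparent.
So A is grammatical.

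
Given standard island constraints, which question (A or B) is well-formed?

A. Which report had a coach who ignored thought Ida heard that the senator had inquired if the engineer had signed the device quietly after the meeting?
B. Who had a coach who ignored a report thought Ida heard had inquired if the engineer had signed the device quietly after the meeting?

B

In A, the wh-phrase is extracted from inside a complex-NP island (relative clause) (introduced by "who"), which blocks movement.
In B, the extraction path crosses only that-complement boundaries, which are transparent.
So B is grammatical.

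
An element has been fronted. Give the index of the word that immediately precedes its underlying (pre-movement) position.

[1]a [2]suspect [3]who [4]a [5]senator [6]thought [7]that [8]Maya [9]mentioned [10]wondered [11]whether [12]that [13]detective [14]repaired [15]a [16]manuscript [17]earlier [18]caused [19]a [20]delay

The displaced element is "a suspect" (word 2).
It is linked across 2 clause boundaries (that → Ø).
It functions as the subject of "wondered", so the gap sits immediately after word 9 ("mentioned").
Base order: A senator thought that Maya mentioned that a suspect wondered whether that detective repaired a manuscript earlier.

9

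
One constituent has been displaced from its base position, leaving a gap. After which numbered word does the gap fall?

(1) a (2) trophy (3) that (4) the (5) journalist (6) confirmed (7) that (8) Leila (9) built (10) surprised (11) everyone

The displaced element is "a trophy" (word 2).
It is linked across 1 clause boundary (that).
It functions as the direct object of "built", so the gap sits immediately after word 9 ("built").
Base order: The journalist confirmed that Leila built a trophy.

9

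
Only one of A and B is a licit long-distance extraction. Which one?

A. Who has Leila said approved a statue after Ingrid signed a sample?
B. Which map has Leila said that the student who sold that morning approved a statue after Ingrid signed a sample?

A

In B, the wh-phrase is extracted from inside a complex-NP island (relative clause) (introduced by "who"), which blocks movement.
In A, the extraction path crosses only that-complement boundaries, which are transparent.
So A is grammatical.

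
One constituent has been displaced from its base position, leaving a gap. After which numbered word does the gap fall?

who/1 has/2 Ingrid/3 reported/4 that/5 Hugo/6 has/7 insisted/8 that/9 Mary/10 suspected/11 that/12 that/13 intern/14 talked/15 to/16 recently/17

The displaced element is "who" (word 1).
It is linked across 3 clause boundaries (that → that → that).
It functions as the object of the preposition "to" of "talked", so the gap sits immediately after word 16 ("to").
Base order: Ingrid has reported that Hugo has insisted that Mary suspected that that intern talked to who recently.

16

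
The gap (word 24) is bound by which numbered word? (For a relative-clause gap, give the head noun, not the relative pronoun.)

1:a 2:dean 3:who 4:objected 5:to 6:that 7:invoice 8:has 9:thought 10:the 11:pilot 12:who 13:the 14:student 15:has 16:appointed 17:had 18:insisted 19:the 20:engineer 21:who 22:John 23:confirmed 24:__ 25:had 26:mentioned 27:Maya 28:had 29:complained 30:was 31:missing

20

The gap at 24 is the subject of "mentioned", inside a relative clause.
The relative pronoun is "who" (word 21); it is bound by the head noun immediately before it.
Its filler is the head noun "engineer", at word 20.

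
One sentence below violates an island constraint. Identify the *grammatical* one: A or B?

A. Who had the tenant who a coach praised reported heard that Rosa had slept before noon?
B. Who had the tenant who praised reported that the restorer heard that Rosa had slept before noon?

A

In B, the wh-phrase is extracted from inside a complex-NP island (relative clause) (introduced by "who"), which blocks movement.
In A, the extraction path crosses only that-complement boundaries, which are transparent.
So A is grammatical.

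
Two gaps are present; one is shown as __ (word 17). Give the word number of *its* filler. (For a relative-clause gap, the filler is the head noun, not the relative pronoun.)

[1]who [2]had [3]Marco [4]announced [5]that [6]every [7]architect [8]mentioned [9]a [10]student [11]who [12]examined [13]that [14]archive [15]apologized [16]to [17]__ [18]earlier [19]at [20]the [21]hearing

1

The marked gap is the object of the preposition "to" of "apologized".
Its filler is the fronted wh-phrase "who", at word 1.
(The other dependency links word 10 to a gap after word 11.)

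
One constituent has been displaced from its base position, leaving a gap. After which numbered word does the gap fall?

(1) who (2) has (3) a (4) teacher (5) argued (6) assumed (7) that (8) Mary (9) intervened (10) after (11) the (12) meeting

The displaced element is "who" (word 1).
It is linked across 1 clause boundary (Ø).
It functions as the subject of "assumed", so the gap sits immediately after word 5 ("argued").
Base order: A teacher has argued that who assumed that Mary intervened after the meeting.

5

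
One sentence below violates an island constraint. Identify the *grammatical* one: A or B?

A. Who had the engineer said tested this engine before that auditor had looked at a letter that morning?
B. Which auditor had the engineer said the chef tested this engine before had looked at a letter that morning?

In B, the wh-phrase is extracted from inside an adjunct island (introduced by "before"), which blocks movement.
In A, the extraction path crosses only that-complement boundaries, which are transparent.
So A is grammatical.

A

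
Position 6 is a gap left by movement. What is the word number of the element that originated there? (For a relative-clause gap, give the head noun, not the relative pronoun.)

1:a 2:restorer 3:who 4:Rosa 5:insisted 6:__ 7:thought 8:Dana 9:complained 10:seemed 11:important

The gap at 6 is the subject of "thought", inside a relative clause.
The relative pronoun is "who" (word 3); it is bound by the head noun immediately before it.
Its filler is the head noun "restorer", at word 2.

2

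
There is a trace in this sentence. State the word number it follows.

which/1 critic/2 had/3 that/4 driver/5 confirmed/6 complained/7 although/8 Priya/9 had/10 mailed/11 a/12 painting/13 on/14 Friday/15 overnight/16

The displaced element is "which critic" (word 2).
It is linked across 1 clause boundary (Ø).
It functions as the subject of "complained", so the gap sits immediately after word 6 ("confirmed").
Base order: That driver had confirmed that which critic complained although Priya had mailed a painting on Friday overnight.

6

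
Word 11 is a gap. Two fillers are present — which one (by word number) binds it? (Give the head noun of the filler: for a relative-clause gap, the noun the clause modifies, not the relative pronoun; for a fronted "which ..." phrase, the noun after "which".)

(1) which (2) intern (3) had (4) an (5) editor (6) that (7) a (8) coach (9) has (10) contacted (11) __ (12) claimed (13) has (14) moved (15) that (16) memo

The marked gap is inside the relative clause, the direct object of "contacted".
Its filler is the head noun "editor" (via "that"), at word 5.
(The other dependency links word 2 to a gap after word 12.)

5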